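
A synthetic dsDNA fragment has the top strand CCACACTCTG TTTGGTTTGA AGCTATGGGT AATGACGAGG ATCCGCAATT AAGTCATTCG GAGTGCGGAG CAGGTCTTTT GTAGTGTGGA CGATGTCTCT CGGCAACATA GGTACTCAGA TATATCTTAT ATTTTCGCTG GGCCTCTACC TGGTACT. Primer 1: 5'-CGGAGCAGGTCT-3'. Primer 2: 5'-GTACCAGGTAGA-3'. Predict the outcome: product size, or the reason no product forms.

Yes — a 91 bp product.

Primer 1 (CGGAGCAGGTCT) matches the top strand at positions 66–77; it acts as a forward primer.
Primer 2's reverse complement is TCTACCTGGTAC, matching the top strand at positions 145–156; it acts as a reverse primer.
The 3' ends face each other across positions 66–156, giving a 91 bp product.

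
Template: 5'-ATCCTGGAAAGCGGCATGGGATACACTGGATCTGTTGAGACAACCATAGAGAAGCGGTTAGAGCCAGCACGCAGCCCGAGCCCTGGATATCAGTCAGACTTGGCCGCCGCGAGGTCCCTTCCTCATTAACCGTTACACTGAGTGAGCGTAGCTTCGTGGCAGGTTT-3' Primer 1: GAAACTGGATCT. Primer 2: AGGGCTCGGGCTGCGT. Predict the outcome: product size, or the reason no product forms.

No product — primer 1 has no binding site in the template.

Primer 1 (GAAACTGGATCT) does not match the top strand, and its reverse complement AGATCCAGTTTC does not match either.
With no annealing site for primer 1, no amplification occurs.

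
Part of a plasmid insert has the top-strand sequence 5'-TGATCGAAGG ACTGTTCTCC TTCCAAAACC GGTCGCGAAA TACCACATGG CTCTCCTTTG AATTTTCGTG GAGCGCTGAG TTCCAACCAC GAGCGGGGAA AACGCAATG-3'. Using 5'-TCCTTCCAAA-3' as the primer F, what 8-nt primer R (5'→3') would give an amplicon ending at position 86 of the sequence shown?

The forward primer binds at positions 18–27; the product's 3' end on the top strand is position 86.
The reverse primer anneals to the top strand over positions 79–86, i.e. to AGTTCCAA.
Its sequence written 5'→3' is the reverse complement: TTGGAACT.

5'-TTGGAACT-3'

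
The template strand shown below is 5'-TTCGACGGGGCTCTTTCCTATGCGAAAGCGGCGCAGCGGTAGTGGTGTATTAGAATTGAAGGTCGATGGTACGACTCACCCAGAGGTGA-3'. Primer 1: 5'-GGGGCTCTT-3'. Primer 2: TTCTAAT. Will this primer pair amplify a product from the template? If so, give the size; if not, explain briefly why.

Yes — a 49 bp product.

Primer 1 (GGGGCTCTT) matches the top strand at positions 7–15; it acts as a forward primer.
Primer 2's reverse complement is ATTAGAA, matching the top strand at positions 49–55; it acts as a reverse primer.
The 3' ends face each other across positions 7–55, giving a 49 bp product.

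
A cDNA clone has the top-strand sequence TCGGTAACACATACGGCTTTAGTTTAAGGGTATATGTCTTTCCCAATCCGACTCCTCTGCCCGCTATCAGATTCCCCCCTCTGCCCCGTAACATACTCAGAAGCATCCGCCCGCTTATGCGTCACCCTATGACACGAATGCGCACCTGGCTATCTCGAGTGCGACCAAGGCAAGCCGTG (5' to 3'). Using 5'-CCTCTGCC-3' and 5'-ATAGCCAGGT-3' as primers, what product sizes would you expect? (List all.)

100 bp, 76 bp

The forward primer CCTCTGCC matches the top strand at positions 54–61, 78–85.
The reverse primer's reverse complement is ACCTGGCTAT, matching at positions 144–153.
Each forward site pairs with the reverse site to give a product ending at position 153: sizes 100, 76 bp.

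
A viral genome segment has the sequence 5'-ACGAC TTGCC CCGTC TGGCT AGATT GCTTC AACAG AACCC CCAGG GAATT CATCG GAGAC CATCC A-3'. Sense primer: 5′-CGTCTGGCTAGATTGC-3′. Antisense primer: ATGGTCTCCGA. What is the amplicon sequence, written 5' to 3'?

5'-CGTCTGGCTAGATTGCTTCAACAGAACCCCCAGGGAATTCATCGGAGACCAT-3'

Forward primer CGTCTGGCTAGATTGC is found on the top strand at positions 12–27.
Taking the reverse complement of ATGGTCTCCGA gives TCGGAGACCAT, found at positions 53–63 on the template; the primer anneals here to the top strand with its 3' end pointing upstream.
The product is the template from position 12 through 63 (52 bp).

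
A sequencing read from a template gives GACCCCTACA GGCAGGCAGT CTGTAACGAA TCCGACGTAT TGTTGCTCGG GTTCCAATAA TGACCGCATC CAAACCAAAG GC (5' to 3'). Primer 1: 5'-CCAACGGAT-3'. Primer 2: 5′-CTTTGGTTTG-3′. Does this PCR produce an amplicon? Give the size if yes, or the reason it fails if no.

No product — primer 1 has no binding site in the template.

Primer 1 (CCAACGGAT) does not match the top strand, and its reverse complement ATCCGTTGG does not match either.
With no annealing site for primer 1, no amplification occurs.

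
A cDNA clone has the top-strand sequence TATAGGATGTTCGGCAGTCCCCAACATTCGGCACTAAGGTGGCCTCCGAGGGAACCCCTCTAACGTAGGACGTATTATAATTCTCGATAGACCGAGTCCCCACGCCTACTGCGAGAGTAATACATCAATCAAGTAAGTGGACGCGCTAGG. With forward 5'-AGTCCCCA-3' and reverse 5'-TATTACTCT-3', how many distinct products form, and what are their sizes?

Two products: 107 bp, 28 bp

The forward primer AGTCCCCA matches the top strand at positions 16–23, 95–102.
The reverse primer's reverse complement is AGAGTAATA, matching at positions 114–122.
Each forward site pairs with the reverse site to give a product ending at position 122: sizes 107, 28 bp.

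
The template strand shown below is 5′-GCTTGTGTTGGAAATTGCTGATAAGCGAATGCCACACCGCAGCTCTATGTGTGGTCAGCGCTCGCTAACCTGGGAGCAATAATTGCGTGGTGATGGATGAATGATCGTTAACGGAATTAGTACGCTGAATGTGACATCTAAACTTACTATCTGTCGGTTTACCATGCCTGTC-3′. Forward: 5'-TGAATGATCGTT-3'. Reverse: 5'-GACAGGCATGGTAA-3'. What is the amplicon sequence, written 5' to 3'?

Scanning the template, TGAATGATCGTT occurs at positions 98–109; this primer anneals to the bottom strand there with its 3' end pointing downstream.
The reverse primer's reverse complement is TTACCATGCCTGTC, which matches the template at positions 159–172.
The product is the template from position 98 through 172 (75 bp).

5'-TGAATGATCGTTAACGGAATTAGTACGCTGAATGTGACATCTAAACTTACTATCTGTCGGTTTACCATGCCTGTC-3'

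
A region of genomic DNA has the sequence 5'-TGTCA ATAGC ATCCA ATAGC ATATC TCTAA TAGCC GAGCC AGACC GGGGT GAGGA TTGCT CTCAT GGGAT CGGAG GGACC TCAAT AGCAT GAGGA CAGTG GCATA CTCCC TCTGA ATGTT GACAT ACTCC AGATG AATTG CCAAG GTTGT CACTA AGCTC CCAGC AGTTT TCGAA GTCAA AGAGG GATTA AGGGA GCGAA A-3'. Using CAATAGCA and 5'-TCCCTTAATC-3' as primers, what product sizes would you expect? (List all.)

192 bp, 182 bp, 114 bp

The forward primer CAATAGCA matches the top strand at positions 4–11, 14–21, 82–89.
The reverse primer's reverse complement is GATTAAGGGA, matching at positions 186–195.
Each forward site pairs with the reverse site to give a product ending at position 195: sizes 192, 182, 114 bp.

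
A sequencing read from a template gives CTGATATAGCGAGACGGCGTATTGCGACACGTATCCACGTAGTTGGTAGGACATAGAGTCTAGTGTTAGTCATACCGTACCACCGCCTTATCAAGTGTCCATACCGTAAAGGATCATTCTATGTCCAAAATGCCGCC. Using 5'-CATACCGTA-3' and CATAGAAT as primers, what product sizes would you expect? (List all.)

53 bp, 24 bp

The forward primer CATACCGTA matches the top strand at positions 71–79, 100–108.
The reverse primer's reverse complement is ATTCTATG, matching at positions 116–123.
Each forward site pairs with the reverse site to give a product ending at position 123: sizes 53, 24 bp.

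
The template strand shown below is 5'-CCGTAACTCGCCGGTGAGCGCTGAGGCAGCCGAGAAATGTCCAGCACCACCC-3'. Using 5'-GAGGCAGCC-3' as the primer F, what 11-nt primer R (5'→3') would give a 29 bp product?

5'-GGTGGTGCTGG-3'

The forward primer binds at positions 23–31, so a 29 bp product ends at position 23 + 29 − 1 = 51.
The reverse primer anneals to the top strand over positions 41–51, i.e. to CCAGCACCACC.
Its sequence written 5'→3' is the reverse complement: GGTGGTGCTGG.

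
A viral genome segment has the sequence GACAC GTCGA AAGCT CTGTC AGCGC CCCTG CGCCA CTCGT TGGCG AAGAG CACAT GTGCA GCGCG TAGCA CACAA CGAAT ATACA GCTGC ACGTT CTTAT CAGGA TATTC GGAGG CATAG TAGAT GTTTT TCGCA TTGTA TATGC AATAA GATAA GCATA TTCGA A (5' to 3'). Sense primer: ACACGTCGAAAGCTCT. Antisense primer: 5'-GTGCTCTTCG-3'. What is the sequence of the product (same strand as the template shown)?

5'-ACACGTCGAAAGCTCTGTCAGCGCCCCTGCGCCACTCGTTGGCGAAGAGCAC-3'

Forward primer ACACGTCGAAAGCTCT is found on the top strand at positions 2–17.
The reverse primer's reverse complement is CGAAGAGCAC, which matches the template at positions 44–53.
The product is the template from position 2 through 53 (52 bp).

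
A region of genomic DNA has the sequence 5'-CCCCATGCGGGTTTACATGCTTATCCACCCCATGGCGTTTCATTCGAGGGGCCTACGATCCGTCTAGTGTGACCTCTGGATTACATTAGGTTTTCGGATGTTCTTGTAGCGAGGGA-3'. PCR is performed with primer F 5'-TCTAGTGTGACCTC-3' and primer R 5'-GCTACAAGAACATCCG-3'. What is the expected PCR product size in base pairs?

Forward primer TCTAGTGTGACCTC is found on the top strand at positions 63–76.
Taking the reverse complement of GCTACAAGAACATCCG gives CGGATGTTCTTGTAGC, found at positions 95–110 on the template; the primer anneals here to the top strand with its 3' end pointing upstream.
The product runs from position 63 to position 110, so its length is 110 − 63 + 1 = 48 bp.

48 bp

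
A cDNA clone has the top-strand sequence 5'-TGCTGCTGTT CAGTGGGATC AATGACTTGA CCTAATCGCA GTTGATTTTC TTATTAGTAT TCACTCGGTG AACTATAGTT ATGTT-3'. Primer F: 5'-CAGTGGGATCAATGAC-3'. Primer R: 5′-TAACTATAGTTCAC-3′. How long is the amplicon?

71 bp

Forward primer CAGTGGGATCAATGAC is found on the top strand at positions 11–26.
Reverse complement of the reverse primer: GTGAACTATAGTTA. This occurs on the top strand at positions 68–81.
Product length = (reverse-primer end) − (forward-primer start) + 1 = 81 − 11 + 1 = 71 bp.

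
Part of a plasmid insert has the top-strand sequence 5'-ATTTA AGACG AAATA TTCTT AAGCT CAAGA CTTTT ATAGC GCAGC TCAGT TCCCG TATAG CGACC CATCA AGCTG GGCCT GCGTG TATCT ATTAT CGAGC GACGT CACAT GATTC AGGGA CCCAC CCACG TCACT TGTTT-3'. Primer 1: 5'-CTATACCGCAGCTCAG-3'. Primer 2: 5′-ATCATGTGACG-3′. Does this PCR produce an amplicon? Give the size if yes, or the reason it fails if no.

No product — primer 1 has no binding site in the template.

Primer 1 (CTATACCGCAGCTCAG) does not match the top strand, and its reverse complement CTGAGCTGCGGTATAG does not match either.
With no annealing site for primer 1, no amplification occurs.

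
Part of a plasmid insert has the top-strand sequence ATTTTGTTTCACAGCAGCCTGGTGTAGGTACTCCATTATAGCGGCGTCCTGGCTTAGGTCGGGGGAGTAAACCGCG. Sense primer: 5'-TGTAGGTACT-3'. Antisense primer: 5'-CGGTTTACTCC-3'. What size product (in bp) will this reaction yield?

The forward primer matches the template at positions 23–32.
Taking the reverse complement of CGGTTTACTCC gives GGAGTAAACCG, found at positions 64–74 on the template; the primer anneals here to the top strand with its 3' end pointing upstream.
Amplicon spans positions 23–74: 52 bp.

52 bp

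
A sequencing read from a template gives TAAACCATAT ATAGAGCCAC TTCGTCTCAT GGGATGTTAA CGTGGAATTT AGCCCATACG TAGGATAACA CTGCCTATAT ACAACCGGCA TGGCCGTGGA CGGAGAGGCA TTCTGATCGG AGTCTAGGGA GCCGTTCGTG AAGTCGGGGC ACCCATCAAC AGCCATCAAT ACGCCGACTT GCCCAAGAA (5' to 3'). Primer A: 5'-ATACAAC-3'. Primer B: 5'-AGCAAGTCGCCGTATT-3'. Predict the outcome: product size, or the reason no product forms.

Primer B (AGCAAGTCGCCGTATT) does not match the top strand, and its reverse complement AATACGGCGACTTGCT does not match either.
With no annealing site for primer B, no amplification occurs.

No product — primer B has no binding site in the template.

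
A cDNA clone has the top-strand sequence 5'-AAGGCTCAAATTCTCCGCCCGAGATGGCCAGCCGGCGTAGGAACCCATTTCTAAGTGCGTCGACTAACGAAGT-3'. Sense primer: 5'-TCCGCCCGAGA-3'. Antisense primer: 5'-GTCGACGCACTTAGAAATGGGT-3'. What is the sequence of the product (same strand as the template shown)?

5'-TCCGCCCGAGATGGCCAGCCGGCGTAGGAACCCATTTCTAAGTGCGTCGAC-3'

The forward primer matches the template at positions 14–24.
The reverse primer's reverse complement is ACCCATTTCTAAGTGCGTCGAC, which matches the template at positions 43–64.
The product is the template from position 14 through 64 (51 bp).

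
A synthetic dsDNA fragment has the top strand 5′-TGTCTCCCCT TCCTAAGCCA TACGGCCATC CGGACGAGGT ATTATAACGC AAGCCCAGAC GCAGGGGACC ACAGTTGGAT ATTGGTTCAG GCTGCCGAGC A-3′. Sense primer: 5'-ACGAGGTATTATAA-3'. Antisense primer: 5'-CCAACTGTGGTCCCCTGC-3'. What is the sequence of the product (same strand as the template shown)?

5'-ACGAGGTATTATAACGCAAGCCCAGACGCAGGGGACCACAGTTGG-3'

The forward primer matches the template at positions 34–47.
Reverse complement of the reverse primer: GCAGGGGACCACAGTTGG. This occurs on the top strand at positions 61–78.
The product is the template from position 34 through 78 (45 bp).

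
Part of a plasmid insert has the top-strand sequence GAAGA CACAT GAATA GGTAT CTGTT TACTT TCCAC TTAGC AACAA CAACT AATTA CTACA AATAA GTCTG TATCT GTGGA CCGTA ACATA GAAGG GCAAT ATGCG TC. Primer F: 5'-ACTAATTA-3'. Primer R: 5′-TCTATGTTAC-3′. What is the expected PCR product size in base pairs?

Scanning the template, ACTAATTA occurs at positions 48–55; this primer anneals to the bottom strand there with its 3' end pointing downstream.
Taking the reverse complement of TCTATGTTAC gives GTAACATAGA, found at positions 83–92 on the template; the primer anneals here to the top strand with its 3' end pointing upstream.
The product runs from position 48 to position 92, so its length is 92 − 48 + 1 = 45 bp.

45 bp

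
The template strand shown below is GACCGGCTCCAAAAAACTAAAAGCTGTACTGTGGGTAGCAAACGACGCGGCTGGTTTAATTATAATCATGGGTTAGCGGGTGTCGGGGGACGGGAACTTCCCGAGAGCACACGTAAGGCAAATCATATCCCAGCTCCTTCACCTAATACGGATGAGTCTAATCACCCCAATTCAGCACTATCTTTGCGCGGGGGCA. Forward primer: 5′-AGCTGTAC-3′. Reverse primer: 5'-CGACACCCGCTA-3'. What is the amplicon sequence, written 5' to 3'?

Scanning the template, AGCTGTAC occurs at positions 22–29; this primer anneals to the bottom strand there with its 3' end pointing downstream.
The reverse primer's reverse complement is TAGCGGGTGTCG, which matches the template at positions 74–85.
The product is the template from position 22 through 85 (64 bp).

5'-AGCTGTACTGTGGGTAGCAAACGACGCGGCTGGTTTAATTATAATCATGGGTTAGCGGGTGTCG-3'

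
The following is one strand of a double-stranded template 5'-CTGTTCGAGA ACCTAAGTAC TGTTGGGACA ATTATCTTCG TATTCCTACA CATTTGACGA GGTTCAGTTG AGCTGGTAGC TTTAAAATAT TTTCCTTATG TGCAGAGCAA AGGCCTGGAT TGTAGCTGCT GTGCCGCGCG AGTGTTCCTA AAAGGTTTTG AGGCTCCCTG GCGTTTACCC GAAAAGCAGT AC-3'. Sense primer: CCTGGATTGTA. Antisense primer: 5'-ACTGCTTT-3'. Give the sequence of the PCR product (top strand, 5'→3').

Forward primer CCTGGATTGTA is found on the top strand at positions 114–124.
Taking the reverse complement of ACTGCTTT gives AAAGCAGT, found at positions 183–190 on the template; the primer anneals here to the top strand with its 3' end pointing upstream.
The product is the template from position 114 through 190 (77 bp).

5'-CCTGGATTGTAGCTGCTGTGCCGCGCGAGTGTTCCTAAAAGGTTTTGAGGCTCCCTGGCGTTTACCCGAAAAGCAGT-3'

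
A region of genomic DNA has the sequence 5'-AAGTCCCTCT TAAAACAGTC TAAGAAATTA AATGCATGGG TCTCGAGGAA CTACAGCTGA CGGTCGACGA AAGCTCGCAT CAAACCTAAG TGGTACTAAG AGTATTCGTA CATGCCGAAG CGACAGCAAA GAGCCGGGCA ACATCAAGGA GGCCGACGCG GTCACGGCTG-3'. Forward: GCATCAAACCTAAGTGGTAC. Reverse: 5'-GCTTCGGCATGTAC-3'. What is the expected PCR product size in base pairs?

Scanning the template, GCATCAAACCTAAGTGGTAC occurs at positions 77–96; this primer anneals to the bottom strand there with its 3' end pointing downstream.
The reverse primer's reverse complement is GTACATGCCGAAGC, which matches the template at positions 108–121.
Product length = (reverse-primer end) − (forward-primer start) + 1 = 121 − 77 + 1 = 45 bp.

45 bp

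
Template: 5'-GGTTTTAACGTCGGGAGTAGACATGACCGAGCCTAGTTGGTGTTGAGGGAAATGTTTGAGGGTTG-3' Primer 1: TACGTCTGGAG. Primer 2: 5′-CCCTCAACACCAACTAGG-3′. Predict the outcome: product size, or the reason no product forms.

Primer 1 (TACGTCTGGAG) does not match the top strand, and its reverse complement CTCCAGACGTA does not match either.
With no annealing site for primer 1, no amplification occurs.

No product — primer 1 has no binding site in the template.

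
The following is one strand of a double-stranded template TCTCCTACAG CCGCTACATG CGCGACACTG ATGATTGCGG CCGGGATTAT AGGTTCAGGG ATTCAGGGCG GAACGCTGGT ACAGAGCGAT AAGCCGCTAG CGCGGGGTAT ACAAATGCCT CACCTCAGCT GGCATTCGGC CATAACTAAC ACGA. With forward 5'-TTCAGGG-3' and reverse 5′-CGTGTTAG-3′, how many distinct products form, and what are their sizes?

Two products: 100 bp, 92 bp

The forward primer TTCAGGG matches the top strand at positions 54–60, 62–68.
The reverse primer's reverse complement is CTAACACG, matching at positions 146–153.
Each forward site pairs with the reverse site to give a product ending at position 153: sizes 100, 92 bp.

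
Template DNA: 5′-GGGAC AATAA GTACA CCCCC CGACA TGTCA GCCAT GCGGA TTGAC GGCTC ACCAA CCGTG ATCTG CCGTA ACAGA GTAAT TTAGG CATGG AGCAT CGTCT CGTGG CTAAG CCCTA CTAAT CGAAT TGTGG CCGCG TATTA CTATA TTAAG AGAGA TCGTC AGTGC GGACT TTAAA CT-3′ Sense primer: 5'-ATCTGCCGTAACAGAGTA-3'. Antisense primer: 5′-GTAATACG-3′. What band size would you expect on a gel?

Forward primer ATCTGCCGTAACAGAGTA is found on the top strand at positions 61–78.
Taking the reverse complement of GTAATACG gives CGTATTAC, found at positions 134–141 on the template; the primer anneals here to the top strand with its 3' end pointing upstream.
The product runs from position 61 to position 141, so its length is 141 − 61 + 1 = 81 bp.

81 bp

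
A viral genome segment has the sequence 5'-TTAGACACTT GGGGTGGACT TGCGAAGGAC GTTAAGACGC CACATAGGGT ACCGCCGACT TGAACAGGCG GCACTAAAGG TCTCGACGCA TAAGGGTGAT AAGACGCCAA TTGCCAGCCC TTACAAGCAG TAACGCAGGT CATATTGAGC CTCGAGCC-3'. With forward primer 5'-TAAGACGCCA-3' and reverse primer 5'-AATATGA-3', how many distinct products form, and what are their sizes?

Two products: 114 bp, 47 bp

The forward primer TAAGACGCCA matches the top strand at positions 33–42, 100–109.
The reverse primer's reverse complement is TCATATT, matching at positions 140–146.
Each forward site pairs with the reverse site to give a product ending at position 146: sizes 114, 47 bp.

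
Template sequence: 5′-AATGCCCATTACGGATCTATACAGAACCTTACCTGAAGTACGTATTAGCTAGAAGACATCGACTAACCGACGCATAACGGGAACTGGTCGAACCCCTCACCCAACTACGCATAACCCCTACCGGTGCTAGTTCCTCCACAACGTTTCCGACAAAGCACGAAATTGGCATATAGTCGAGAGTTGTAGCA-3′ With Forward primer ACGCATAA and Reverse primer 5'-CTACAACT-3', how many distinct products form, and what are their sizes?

The forward primer ACGCATAA matches the top strand at positions 70–77, 107–114.
The reverse primer's reverse complement is AGTTGTAG, matching at positions 179–186.
Each forward site pairs with the reverse site to give a product ending at position 186: sizes 117, 80 bp.

Two products: 117 bp, 80 bp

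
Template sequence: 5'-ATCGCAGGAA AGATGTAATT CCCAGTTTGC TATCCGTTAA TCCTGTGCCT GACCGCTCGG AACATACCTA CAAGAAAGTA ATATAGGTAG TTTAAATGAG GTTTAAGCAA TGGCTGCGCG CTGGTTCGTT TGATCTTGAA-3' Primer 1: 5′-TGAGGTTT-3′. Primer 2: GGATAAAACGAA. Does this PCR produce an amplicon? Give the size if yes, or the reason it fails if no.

No product — primer 2 has no binding site in the template.

Primer 2 (GGATAAAACGAA) does not match the top strand, and its reverse complement TTCGTTTTATCC does not match either.
With no annealing site for primer 2, no amplification occurs.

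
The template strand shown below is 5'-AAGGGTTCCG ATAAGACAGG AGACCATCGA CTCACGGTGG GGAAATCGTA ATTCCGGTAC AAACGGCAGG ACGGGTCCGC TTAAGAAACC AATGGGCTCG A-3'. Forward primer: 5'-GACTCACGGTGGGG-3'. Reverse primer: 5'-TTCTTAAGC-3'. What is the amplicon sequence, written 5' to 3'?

5'-GACTCACGGTGGGGAAATCGTAATTCCGGTACAAACGGCAGGACGGGTCCGCTTAAGAA-3'

Scanning the template, GACTCACGGTGGGG occurs at positions 29–42; this primer anneals to the bottom strand there with its 3' end pointing downstream.
Taking the reverse complement of TTCTTAAGC gives GCTTAAGAA, found at positions 79–87 on the template; the primer anneals here to the top strand with its 3' end pointing upstream.
The product is the template from position 29 through 87 (59 bp).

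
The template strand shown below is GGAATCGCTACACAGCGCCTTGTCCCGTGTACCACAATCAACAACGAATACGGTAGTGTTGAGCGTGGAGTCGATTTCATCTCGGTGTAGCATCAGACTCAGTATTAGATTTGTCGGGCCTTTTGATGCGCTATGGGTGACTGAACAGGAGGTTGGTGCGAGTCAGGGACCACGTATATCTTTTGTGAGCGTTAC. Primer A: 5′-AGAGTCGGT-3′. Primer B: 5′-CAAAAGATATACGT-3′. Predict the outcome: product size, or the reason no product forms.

No product — primer A has no binding site in the template.

Primer A (AGAGTCGGT) does not match the top strand, and its reverse complement ACCGACTCT does not match either.
With no annealing site for primer A, no amplification occurs.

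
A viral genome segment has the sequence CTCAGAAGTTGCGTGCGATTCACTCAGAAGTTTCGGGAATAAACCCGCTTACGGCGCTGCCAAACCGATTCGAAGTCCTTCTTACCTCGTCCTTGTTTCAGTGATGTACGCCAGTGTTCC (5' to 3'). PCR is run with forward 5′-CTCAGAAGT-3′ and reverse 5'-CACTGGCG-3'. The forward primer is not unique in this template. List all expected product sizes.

The forward primer CTCAGAAGT matches the top strand at positions 1–9, 23–31.
The reverse primer's reverse complement is CGCCAGTG, matching at positions 109–116.
Each forward site pairs with the reverse site to give a product ending at position 116: sizes 116, 94 bp.

116 bp, 94 bp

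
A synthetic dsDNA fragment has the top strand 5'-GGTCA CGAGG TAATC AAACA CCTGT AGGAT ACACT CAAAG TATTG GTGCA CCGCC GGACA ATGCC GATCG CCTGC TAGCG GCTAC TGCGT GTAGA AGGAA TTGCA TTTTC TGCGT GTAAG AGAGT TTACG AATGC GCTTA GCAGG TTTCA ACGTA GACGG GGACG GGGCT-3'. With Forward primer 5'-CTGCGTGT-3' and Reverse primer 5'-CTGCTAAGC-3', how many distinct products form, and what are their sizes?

The forward primer CTGCGTGT matches the top strand at positions 85–92, 110–117.
The reverse primer's reverse complement is GCTTAGCAG, matching at positions 136–144.
Each forward site pairs with the reverse site to give a product ending at position 144: sizes 60, 35 bp.

Two products: 60 bp, 35 bp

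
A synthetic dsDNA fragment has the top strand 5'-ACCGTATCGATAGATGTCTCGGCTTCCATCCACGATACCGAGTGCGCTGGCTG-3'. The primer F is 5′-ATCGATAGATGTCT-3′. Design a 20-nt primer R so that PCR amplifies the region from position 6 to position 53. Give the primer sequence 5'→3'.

The product's 3' end on the top strand is position 53.
The reverse primer anneals to the top strand over positions 34–53, i.e. to GATACCGAGTGCGCTGGCTG.
Its sequence written 5'→3' is the reverse complement: CAGCCAGCGCACTCGGTATC.

5'-CAGCCAGCGCACTCGGTATC-3'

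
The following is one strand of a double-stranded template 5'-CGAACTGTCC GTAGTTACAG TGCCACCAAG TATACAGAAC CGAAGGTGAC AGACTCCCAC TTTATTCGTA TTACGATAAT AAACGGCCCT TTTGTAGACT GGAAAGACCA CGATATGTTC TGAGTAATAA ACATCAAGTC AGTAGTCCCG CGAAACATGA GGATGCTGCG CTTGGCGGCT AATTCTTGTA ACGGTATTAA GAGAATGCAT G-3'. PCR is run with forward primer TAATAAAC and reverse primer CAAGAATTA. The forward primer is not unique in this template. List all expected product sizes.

The forward primer TAATAAAC matches the top strand at positions 77–84, 125–132.
The reverse primer's reverse complement is TAATTCTTG, matching at positions 180–188.
Each forward site pairs with the reverse site to give a product ending at position 188: sizes 112, 64 bp.

112 bp, 64 bp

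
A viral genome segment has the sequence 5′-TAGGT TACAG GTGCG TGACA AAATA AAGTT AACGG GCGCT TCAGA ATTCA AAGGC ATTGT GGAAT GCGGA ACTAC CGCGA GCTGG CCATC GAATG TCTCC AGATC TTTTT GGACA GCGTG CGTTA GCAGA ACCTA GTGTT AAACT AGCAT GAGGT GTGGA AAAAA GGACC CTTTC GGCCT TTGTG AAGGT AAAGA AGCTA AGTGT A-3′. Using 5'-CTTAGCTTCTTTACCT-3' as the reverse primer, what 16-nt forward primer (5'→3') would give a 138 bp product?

The reverse primer's reverse complement AGGTAAAGAAGCTAAG matches the template at positions 187–202, so the product ends at position 202.
A 138 bp product then starts at position 202 − 138 + 1 = 65.
The forward primer is identical to the top strand there: TGCGGAACTACCGCGA.

5'-TGCGGAACTACCGCGA-3'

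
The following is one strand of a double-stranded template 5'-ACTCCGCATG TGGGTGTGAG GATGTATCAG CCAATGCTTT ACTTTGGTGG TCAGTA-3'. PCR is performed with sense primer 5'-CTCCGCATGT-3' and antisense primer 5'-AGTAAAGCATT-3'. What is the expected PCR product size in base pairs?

42 bp

The forward primer matches the template at positions 2–11.
Reverse complement of the reverse primer: AATGCTTTACT. This occurs on the top strand at positions 33–43.
The product runs from position 2 to position 43, so its length is 43 − 2 + 1 = 42 bp.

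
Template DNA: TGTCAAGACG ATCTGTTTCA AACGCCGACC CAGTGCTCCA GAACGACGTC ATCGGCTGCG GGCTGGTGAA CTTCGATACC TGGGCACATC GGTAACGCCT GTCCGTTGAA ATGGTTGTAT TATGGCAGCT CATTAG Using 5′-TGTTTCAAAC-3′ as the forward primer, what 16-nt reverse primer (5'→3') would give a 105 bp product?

5'-ACAACCATTTCAACGG-3'

The forward primer binds at positions 14–23, so a 105 bp product ends at position 14 + 105 − 1 = 118.
The reverse primer anneals to the top strand over positions 103–118, i.e. to CCGTTGAAATGGTTGT.
Its sequence written 5'→3' is the reverse complement: ACAACCATTTCAACGG.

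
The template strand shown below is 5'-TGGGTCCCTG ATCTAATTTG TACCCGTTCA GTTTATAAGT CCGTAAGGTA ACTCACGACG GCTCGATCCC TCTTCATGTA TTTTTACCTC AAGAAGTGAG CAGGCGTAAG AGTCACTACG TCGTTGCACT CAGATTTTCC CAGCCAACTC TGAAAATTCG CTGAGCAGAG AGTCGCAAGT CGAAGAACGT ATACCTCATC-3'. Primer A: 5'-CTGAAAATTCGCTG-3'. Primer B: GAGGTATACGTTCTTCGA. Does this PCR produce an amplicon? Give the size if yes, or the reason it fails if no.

Yes — a 48 bp product.

Primer A (CTGAAAATTCGCTG) matches the top strand at positions 150–163; it acts as a forward primer.
Primer B's reverse complement is TCGAAGAACGTATACCTC, matching the top strand at positions 180–197; it acts as a reverse primer.
The 3' ends face each other across positions 150–197, giving a 48 bp product.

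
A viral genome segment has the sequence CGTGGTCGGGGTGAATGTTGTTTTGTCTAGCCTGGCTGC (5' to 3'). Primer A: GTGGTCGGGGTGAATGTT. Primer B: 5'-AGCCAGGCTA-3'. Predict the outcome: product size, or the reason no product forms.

Primer A (GTGGTCGGGGTGAATGTT) matches the top strand at positions 2–19; it acts as a forward primer.
Primer B's reverse complement is TAGCCTGGCT, matching the top strand at positions 28–37; it acts as a reverse primer.
The 3' ends face each other across positions 2–37, giving a 36 bp product.

Yes — a 36 bp product.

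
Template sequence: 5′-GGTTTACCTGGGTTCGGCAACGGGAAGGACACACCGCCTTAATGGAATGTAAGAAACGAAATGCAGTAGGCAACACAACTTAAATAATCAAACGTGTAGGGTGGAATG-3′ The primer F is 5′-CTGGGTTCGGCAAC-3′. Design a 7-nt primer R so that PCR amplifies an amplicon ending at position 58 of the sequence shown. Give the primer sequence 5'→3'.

The forward primer binds at positions 8–21; the product's 3' end on the top strand is position 58.
The reverse primer anneals to the top strand over positions 52–58, i.e. to AGAAACG.
Its sequence written 5'→3' is the reverse complement: CGTTTCT.

5'-CGTTTCT-3'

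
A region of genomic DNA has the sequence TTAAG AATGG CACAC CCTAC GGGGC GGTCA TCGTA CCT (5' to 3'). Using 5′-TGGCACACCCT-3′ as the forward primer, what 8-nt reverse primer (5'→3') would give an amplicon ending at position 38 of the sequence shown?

The forward primer binds at positions 8–18; the product's 3' end on the top strand is position 38.
The reverse primer anneals to the top strand over positions 31–38, i.e. to TCGTACCT.
Its sequence written 5'→3' is the reverse complement: AGGTACGA.

5'-AGGTACGA-3'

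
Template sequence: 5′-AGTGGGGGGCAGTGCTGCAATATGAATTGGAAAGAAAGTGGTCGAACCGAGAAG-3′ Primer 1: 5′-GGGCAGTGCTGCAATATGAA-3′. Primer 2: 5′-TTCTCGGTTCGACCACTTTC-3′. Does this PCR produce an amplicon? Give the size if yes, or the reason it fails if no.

Yes — a 47 bp product.

Primer 1 (GGGCAGTGCTGCAATATGAA) matches the top strand at positions 7–26; it acts as a forward primer.
Primer 2's reverse complement is GAAAGTGGTCGAACCGAGAA, matching the top strand at positions 34–53; it acts as a reverse primer.
The 3' ends face each other across positions 7–53, giving a 47 bp product.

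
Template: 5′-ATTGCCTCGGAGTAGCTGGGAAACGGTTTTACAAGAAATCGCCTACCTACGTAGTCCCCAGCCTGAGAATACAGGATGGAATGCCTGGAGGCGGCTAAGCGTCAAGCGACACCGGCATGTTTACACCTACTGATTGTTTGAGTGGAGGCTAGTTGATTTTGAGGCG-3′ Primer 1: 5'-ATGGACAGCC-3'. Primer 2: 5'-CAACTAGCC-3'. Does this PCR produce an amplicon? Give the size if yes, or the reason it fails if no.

Primer 1 (ATGGACAGCC) does not match the top strand, and its reverse complement GGCTGTCCAT does not match either.
With no annealing site for primer 1, no amplification occurs.

No product — primer 1 has no binding site in the template.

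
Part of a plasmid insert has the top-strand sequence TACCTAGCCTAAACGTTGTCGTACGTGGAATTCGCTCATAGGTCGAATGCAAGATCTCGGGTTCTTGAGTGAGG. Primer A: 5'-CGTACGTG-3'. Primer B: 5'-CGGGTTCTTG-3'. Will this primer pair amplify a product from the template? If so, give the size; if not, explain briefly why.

Primer A (CGTACGTG) matches the top strand at positions 20–27 (3' end points downstream).
Primer B (CGGGTTCTTG) also matches the top strand directly, at positions 58–67 — its reverse complement CAAGAACCCG is not present.
Both primers anneal to the bottom strand with 3' ends pointing the same way, so neither can prime synthesis back toward the other.

No product — both primers anneal to the same strand and extend in the same direction.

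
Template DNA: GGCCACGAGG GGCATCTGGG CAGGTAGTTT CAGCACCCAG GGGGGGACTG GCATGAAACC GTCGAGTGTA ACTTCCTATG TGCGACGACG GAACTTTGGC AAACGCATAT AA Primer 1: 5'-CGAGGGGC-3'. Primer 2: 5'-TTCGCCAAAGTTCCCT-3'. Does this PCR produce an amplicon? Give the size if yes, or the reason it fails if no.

No product — primer 2 has no binding site in the template.

Primer 2 (TTCGCCAAAGTTCCCT) does not match the top strand, and its reverse complement AGGGAACTTTGGCGAA does not match either.
With no annealing site for primer 2, no amplification occurs.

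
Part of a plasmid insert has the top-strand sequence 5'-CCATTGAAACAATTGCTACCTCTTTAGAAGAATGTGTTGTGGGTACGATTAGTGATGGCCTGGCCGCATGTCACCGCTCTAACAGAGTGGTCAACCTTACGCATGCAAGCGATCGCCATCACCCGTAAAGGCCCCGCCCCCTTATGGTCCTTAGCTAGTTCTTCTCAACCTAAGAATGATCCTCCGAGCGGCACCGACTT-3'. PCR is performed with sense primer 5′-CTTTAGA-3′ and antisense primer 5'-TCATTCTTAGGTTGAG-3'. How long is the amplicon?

158 bp

Forward primer CTTTAGA is found on the top strand at positions 22–28.
Taking the reverse complement of TCATTCTTAGGTTGAG gives CTCAACCTAAGAATGA, found at positions 164–179 on the template; the primer anneals here to the top strand with its 3' end pointing upstream.
The product runs from position 22 to position 179, so its length is 179 − 22 + 1 = 158 bp.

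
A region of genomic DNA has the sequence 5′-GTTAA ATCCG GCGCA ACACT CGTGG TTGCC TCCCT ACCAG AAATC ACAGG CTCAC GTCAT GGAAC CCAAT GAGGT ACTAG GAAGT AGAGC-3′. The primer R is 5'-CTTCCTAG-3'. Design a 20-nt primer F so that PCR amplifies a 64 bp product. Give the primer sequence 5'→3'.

The reverse primer's reverse complement CTAGGAAG matches the template at positions 77–84, so the product ends at position 84.
A 64 bp product then starts at position 84 − 64 + 1 = 21.
The forward primer is identical to the top strand there: CGTGGTTGCCTCCCTACCAG.

5'-CGTGGTTGCCTCCCTACCAG-3'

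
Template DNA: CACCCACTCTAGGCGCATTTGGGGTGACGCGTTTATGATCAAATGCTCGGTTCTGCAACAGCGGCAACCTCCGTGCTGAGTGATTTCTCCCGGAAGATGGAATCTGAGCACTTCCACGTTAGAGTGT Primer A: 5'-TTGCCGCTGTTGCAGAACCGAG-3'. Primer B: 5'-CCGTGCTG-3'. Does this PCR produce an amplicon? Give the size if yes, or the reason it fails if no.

No product — the primers' 3' ends point away from each other.

Primer A (TTGCCGCTGTTGCAGAACCGAG) has reverse complement CTCGGTTCTGCAACAGCGGCAA, which matches the top strand at positions 46–67; primer A anneals to the top strand there with its 3' end pointing upstream toward position 46.
Primer B (CCGTGCTG) matches the top strand directly at positions 71–78; it anneals to the bottom strand with its 3' end pointing downstream toward position 78.
The 3' ends diverge (primer A extends toward position 1, primer B toward position 127), so the primers never converge on a shared product.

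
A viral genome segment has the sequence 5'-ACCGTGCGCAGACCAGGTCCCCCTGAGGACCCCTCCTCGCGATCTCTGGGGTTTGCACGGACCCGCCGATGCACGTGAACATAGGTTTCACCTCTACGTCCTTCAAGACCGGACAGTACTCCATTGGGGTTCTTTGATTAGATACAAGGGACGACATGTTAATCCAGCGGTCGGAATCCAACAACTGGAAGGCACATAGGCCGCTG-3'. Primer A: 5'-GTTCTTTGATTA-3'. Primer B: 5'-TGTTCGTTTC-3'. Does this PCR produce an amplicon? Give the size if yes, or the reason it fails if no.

No product — primer B has no binding site in the template.

Primer B (TGTTCGTTTC) does not match the top strand, and its reverse complement GAAACGAACA does not match either.
With no annealing site for primer B, no amplification occurs.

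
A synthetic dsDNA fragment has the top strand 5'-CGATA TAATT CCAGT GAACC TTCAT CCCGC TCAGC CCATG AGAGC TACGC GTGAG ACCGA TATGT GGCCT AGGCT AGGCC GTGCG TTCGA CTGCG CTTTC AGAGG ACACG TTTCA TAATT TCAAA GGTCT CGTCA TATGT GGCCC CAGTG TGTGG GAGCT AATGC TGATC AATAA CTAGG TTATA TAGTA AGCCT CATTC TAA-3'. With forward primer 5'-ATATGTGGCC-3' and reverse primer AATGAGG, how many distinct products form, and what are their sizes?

Two products: 140 bp, 65 bp

The forward primer ATATGTGGCC matches the top strand at positions 60–69, 135–144.
The reverse primer's reverse complement is CCTCATT, matching at positions 193–199.
Each forward site pairs with the reverse site to give a product ending at position 199: sizes 140, 65 bp.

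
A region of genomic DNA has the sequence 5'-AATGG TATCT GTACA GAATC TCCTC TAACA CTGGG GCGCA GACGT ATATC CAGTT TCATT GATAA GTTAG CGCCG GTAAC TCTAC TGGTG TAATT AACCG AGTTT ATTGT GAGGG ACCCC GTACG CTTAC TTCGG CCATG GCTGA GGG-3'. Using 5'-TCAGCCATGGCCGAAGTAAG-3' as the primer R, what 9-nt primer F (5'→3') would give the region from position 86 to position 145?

The reverse primer's reverse complement CTTACTTCGGCCATGGCTGA matches the template at positions 126–145; the product starts at position 86.
The forward primer is identical to the top strand over positions 86–94: TGGTGTAAT.

5'-TGGTGTAAT-3'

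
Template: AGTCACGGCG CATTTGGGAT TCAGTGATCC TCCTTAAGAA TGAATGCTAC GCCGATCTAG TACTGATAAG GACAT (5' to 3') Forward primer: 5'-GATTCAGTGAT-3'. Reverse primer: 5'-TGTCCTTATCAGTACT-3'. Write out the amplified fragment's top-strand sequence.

5'-GATTCAGTGATCCTCCTTAAGAATGAATGCTACGCCGATCTAGTACTGATAAGGACA-3'

The forward primer matches the template at positions 18–28.
Taking the reverse complement of TGTCCTTATCAGTACT gives AGTACTGATAAGGACA, found at positions 59–74 on the template; the primer anneals here to the top strand with its 3' end pointing upstream.
The product is the template from position 18 through 74 (57 bp).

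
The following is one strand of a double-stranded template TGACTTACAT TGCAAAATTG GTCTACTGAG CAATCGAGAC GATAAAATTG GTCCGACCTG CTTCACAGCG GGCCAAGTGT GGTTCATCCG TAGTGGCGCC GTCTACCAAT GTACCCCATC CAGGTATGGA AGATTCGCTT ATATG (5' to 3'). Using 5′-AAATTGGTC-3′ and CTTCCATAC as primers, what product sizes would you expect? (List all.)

The forward primer AAATTGGTC matches the top strand at positions 15–23, 45–53.
The reverse primer's reverse complement is GTATGGAAG, matching at positions 124–132.
Each forward site pairs with the reverse site to give a product ending at position 132: sizes 118, 88 bp.

118 bp, 88 bp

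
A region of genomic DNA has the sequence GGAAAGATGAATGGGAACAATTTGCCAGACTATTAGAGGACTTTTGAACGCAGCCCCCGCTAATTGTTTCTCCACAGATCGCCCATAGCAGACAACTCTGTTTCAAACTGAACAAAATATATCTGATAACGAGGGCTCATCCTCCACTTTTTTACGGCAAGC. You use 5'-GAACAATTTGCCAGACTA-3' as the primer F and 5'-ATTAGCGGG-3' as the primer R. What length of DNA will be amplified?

Scanning the template, GAACAATTTGCCAGACTA occurs at positions 15–32; this primer anneals to the bottom strand there with its 3' end pointing downstream.
The reverse primer's reverse complement is CCCGCTAAT, which matches the template at positions 56–64.
Product length = (reverse-primer end) − (forward-primer start) + 1 = 64 − 15 + 1 = 50 bp.

50 bp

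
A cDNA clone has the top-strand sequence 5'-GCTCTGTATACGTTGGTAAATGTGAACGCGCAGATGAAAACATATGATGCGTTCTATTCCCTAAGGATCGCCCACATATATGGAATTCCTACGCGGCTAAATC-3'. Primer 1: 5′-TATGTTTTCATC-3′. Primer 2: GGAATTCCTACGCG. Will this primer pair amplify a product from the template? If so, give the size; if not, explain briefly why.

Primer 1 (TATGTTTTCATC) has reverse complement GATGAAAACATA, which matches the top strand at positions 33–44; primer 1 anneals to the top strand there with its 3' end pointing upstream toward position 33.
Primer 2 (GGAATTCCTACGCG) matches the top strand directly at positions 82–95; it anneals to the bottom strand with its 3' end pointing downstream toward position 95.
The 3' ends diverge (primer 1 extends toward position 1, primer 2 toward position 103), so the primers never converge on a shared product.

No product — the primers' 3' ends point away from each other.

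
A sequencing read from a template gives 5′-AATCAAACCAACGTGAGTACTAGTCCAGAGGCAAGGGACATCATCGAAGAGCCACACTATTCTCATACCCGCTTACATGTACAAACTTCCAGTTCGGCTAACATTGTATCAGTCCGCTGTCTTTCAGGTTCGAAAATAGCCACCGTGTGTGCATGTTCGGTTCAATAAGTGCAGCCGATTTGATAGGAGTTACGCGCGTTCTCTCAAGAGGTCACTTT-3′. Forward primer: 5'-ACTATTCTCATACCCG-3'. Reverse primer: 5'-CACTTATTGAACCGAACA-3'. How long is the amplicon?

116 bp

The forward primer matches the template at positions 56–71.
Taking the reverse complement of CACTTATTGAACCGAACA gives TGTTCGGTTCAATAAGTG, found at positions 154–171 on the template; the primer anneals here to the top strand with its 3' end pointing upstream.
Amplicon spans positions 56–171: 116 bp.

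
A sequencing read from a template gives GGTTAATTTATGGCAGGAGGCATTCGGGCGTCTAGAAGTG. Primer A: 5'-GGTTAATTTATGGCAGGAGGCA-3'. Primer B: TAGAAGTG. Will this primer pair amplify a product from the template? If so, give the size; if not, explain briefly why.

Primer A (GGTTAATTTATGGCAGGAGGCA) matches the top strand at positions 1–22 (3' end points downstream).
Primer B (TAGAAGTG) also matches the top strand directly, at positions 33–40 — its reverse complement CACTTCTA is not present.
Both primers anneal to the bottom strand with 3' ends pointing the same way, so neither can prime synthesis back toward the other.

No product — both primers anneal to the same strand and extend in the same direction.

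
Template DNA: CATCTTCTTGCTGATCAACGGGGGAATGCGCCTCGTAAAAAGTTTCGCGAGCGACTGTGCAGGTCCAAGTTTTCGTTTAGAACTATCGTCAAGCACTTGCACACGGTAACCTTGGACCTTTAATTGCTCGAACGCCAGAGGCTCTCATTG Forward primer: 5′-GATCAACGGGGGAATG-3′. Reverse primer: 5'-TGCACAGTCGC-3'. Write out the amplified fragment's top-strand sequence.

5'-GATCAACGGGGGAATGCGCCTCGTAAAAAGTTTCGCGAGCGACTGTGCA-3'

Forward primer GATCAACGGGGGAATG is found on the top strand at positions 13–28.
The reverse primer's reverse complement is GCGACTGTGCA, which matches the template at positions 51–61.
The product is the template from position 13 through 61 (49 bp).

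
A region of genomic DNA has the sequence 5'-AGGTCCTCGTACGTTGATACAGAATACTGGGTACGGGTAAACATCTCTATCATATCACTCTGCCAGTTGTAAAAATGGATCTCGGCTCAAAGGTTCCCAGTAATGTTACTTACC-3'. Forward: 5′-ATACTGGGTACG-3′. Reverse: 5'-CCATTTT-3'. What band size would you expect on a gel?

Forward primer ATACTGGGTACG is found on the top strand at positions 24–35.
The reverse primer's reverse complement is AAAATGG, which matches the template at positions 72–78.
Amplicon spans positions 24–78: 55 bp.

55 bp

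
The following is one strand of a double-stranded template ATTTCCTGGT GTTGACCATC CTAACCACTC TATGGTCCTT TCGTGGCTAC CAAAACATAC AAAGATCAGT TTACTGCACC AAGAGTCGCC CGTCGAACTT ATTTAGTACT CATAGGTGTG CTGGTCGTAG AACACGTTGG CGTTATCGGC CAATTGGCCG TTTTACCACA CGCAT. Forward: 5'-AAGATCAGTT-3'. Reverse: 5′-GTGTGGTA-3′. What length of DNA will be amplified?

Scanning the template, AAGATCAGTT occurs at positions 62–71; this primer anneals to the bottom strand there with its 3' end pointing downstream.
Taking the reverse complement of GTGTGGTA gives TACCACAC, found at positions 164–171 on the template; the primer anneals here to the top strand with its 3' end pointing upstream.
Product length = (reverse-primer end) − (forward-primer start) + 1 = 171 − 62 + 1 = 110 bp.

110 bp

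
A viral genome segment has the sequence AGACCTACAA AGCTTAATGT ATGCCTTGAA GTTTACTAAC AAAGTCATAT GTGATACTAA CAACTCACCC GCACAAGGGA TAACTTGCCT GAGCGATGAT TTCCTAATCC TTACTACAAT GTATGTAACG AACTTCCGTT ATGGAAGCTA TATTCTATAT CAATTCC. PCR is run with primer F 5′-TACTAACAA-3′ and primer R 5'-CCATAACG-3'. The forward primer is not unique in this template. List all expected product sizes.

The forward primer TACTAACAA matches the top strand at positions 34–42, 55–63.
The reverse primer's reverse complement is CGTTATGG, matching at positions 137–144.
Each forward site pairs with the reverse site to give a product ending at position 144: sizes 111, 90 bp.

111 bp, 90 bp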